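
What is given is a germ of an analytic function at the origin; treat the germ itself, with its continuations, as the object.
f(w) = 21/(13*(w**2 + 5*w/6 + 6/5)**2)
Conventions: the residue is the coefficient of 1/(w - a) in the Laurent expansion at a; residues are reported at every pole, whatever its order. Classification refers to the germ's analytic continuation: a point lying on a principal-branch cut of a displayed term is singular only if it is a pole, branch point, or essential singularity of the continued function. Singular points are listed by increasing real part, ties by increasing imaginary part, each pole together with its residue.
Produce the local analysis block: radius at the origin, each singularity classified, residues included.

Radius of convergence at 0: (1/5)*sqrt(30).
At (-5/12) - ((1/60)*sqrt(3695))*i: a pole of order 2; residue ((45360/7099573)*sqrt(3695))*i.
At (-5/12) + ((1/60)*sqrt(3695))*i: a pole of order 2; residue -((45360/7099573)*sqrt(3695))*i.

Denominator factor (w**2 + 5*w/6 + 6/5)^2: discriminant -739/180, complex-conjugate roots (-5/12) + ((1/60)*sqrt(3695))*i and (-5/12) - ((1/60)*sqrt(3695))*i; poles of order 2, moduli (1/5)*sqrt(30) and (1/5)*sqrt(30).
The radius of convergence is the smallest modulus among the singular points: (1/5)*sqrt(30).
The factor w**2 + 5*w/6 + 6/5 splits as (w - a)(w - a') with a = (-5/12) - ((1/60)*sqrt(3695))*i, a' = (-5/12) + ((1/60)*sqrt(3695))*i. At the order-2 pole a set g(w) = (w - a)^2*f(w) = [21/13] / (w - a')^2.
Order-2 pole: residue = g'(a); g'((-5/12) - ((1/60)*sqrt(3695))*i) = ((45360/7099573)*sqrt(3695))*i, so the residue is ((45360/7099573)*sqrt(3695))*i.
The factor w**2 + 5*w/6 + 6/5 splits as (w - a)(w - a') with a = (-5/12) + ((1/60)*sqrt(3695))*i, a' = (-5/12) - ((1/60)*sqrt(3695))*i. At the order-2 pole a set g(w) = (w - a)^2*f(w) = [21/13] / (w - a')^2.
Order-2 pole: residue = g'(a); g'((-5/12) + ((1/60)*sqrt(3695))*i) = -((45360/7099573)*sqrt(3695))*i, so the residue is -((45360/7099573)*sqrt(3695))*i.
List the singular points by increasing real part (a conjugate pair: the negative imaginary part first).


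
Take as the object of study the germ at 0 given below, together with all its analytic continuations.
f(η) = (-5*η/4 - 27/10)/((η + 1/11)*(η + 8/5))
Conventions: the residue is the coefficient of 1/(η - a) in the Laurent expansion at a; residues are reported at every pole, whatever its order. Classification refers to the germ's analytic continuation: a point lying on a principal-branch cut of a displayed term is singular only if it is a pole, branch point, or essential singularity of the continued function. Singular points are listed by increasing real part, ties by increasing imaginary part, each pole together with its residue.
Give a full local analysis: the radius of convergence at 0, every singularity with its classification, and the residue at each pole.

Radius of convergence at 0: 1/11.
At -8/5: a pole of order 1; residue 77/166.
At -1/11: a pole of order 1; residue -569/332.

Denominator factor (η + 1/11): pole of order 1 at -1/11, modulus 1/11.
Denominator factor (η + 8/5): pole of order 1 at -8/5, modulus 8/5.
The radius of convergence is the smallest modulus among the singular points: 1/11.
At the order-1 pole -8/5 set g(η) = (η - (-8/5))*f(η) = (-5*η/4 - 27/10)/(η + 1/11).
Simple pole: residue = g(a) at a = -8/5, which is 77/166.
At the order-1 pole -1/11 set g(η) = (η - (-1/11))*f(η) = (-5*η/4 - 27/10)/(η + 8/5).
Simple pole: residue = g(a) at a = -1/11, which is -569/332.
List the singular points by increasing real part (a conjugate pair: the negative imaginary part first).


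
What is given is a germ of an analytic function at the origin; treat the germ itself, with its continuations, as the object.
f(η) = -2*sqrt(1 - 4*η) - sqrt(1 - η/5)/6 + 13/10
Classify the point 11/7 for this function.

The point is a regular point.

There is no denominator, hence no pole anywhere.
Branch term sqrt(1 - η/(5)): argument at 11/7 is 24/35, nonzero, so 11/7 is not its branch point (a point on a principal cut is still regular for the continued germ).
Branch term sqrt(1 - η/(1/4)): argument at 11/7 is -37/7, nonzero, so 11/7 is not its branch point (a point on a principal cut is still regular for the continued germ).
So the germ continues analytically to 11/7.


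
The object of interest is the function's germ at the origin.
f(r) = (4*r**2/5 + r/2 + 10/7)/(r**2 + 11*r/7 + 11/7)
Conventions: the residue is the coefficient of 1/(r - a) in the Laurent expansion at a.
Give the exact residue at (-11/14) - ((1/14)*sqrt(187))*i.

The residue is (-53/140) + ((751/26180)*sqrt(187))*i.

The factor r**2 + 11*r/7 + 11/7 splits as (r - a)(r - a') with a = (-11/14) - ((1/14)*sqrt(187))*i, a' = (-11/14) + ((1/14)*sqrt(187))*i. At the order-1 pole a set g(r) = (r - a)*f(r) = [4*r**2/5 + r/2 + 10/7] / (r - a').
Simple pole: residue = g(a) at a = (-11/14) - ((1/14)*sqrt(187))*i, which is (-53/140) + ((751/26180)*sqrt(187))*i.


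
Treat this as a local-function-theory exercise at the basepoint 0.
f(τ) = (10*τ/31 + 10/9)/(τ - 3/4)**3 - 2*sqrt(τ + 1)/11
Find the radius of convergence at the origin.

The radius of convergence is 3/4.

Denominator factor (τ - 3/4)^3: pole of order 3 at 3/4, modulus 3/4.
Branch term (-2/11)*sqrt(1 - τ/(-1)): its argument vanishes at τ = -1, a square-root branch point, modulus 1.
The radius of convergence is the smallest modulus among the singular points: 3/4.


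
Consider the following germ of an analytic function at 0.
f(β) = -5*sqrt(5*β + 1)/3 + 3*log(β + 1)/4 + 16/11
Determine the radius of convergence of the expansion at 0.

Branch term (3/4)*log(1 - β/(-1)): its argument vanishes at β = -1, a logarithmic branch point, modulus 1.
Branch term (-5/3)*sqrt(1 - β/(-1/5)): its argument vanishes at β = -1/5, a square-root branch point, modulus 1/5.
The radius of convergence is the smallest modulus among the singular points: 1/5.

The radius of convergence is 1/5.


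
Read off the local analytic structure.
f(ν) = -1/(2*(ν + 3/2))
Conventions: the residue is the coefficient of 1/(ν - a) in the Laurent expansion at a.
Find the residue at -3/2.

At the order-1 pole -3/2 set g(ν) = (ν - (-3/2))*f(ν) = -1/2.
Simple pole: residue = g(a) at a = -3/2, which is -1/2.

The residue is -1/2.


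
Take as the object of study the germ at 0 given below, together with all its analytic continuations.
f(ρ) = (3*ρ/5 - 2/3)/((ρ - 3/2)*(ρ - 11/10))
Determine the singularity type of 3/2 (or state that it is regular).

The denominator factor ρ - 3/2 vanishes at 3/2 and appears to the power 1; the numerator there equals 7/30, nonzero, and no other factor vanishes.
Hence a pole whose order is the multiplicity, 1.

The point is a pole of order 1.


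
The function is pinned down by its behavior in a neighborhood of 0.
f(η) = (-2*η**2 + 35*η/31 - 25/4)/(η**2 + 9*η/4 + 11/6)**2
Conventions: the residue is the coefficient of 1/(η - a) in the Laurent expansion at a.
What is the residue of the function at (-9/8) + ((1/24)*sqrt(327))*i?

The residue is ((133168/368311)*sqrt(327))*i.

The factor η**2 + 9*η/4 + 11/6 splits as (η - a)(η - a') with a = (-9/8) + ((1/24)*sqrt(327))*i, a' = (-9/8) - ((1/24)*sqrt(327))*i. At the order-2 pole a set g(η) = (η - a)^2*f(η) = [-2*η**2 + 35*η/31 - 25/4] / (η - a')^2.
Order-2 pole: residue = g'(a); g'((-9/8) + ((1/24)*sqrt(327))*i) = ((133168/368311)*sqrt(327))*i, so the residue is ((133168/368311)*sqrt(327))*i.


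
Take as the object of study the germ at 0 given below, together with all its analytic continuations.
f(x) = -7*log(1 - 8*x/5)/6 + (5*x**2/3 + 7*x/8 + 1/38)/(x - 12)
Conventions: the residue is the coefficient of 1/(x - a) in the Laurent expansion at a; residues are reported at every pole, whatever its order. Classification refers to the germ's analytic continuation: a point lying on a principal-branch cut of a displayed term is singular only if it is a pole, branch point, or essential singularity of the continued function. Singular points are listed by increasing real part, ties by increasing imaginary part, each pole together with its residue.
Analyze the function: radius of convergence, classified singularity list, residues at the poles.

Denominator factor (x - 12): pole of order 1 at 12, modulus 12.
Branch term (-7/6)*log(1 - x/(5/8)): its argument vanishes at x = 5/8, a logarithmic branch point, modulus 5/8.
The radius of convergence is the smallest modulus among the singular points: 5/8.
The branch term is analytic at 12 and contributes nothing to the residue; only the rational part matters.
At the order-1 pole 12 set g(x) = (x - (12))*(rational part) = 5*x**2/3 + 7*x/8 + 1/38.
Simple pole: residue = g(a) at a = 12, which is 4760/19.
List the singular points by increasing real part (a conjugate pair: the negative imaginary part first).

Radius of convergence at 0: 5/8.
At 5/8: a logarithmic branch point.
At 12: a pole of order 1; residue 4760/19.


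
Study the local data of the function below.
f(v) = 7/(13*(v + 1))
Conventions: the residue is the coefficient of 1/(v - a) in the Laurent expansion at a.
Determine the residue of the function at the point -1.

At the order-1 pole -1 set g(v) = (v - (-1))*f(v) = 7/13.
Simple pole: residue = g(a) at a = -1, which is 7/13.

The residue is 7/13.


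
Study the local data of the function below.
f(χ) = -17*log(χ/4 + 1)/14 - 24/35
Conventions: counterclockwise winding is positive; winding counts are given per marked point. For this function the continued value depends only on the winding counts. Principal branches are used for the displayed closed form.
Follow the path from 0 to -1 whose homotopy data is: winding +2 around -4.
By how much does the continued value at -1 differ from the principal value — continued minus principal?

Continued minus principal equals -(34/7)*pi*i.

The rational part is single-valued and drops out of the difference; each branch term changes only by its own monodromy.
(-17/14)*log(1 - χ/(-4)): each positive loop around -4 adds 2*pi*i to the log, so winding +2 contributes (-17/14)*(2)*2*pi*i = -(34/7)*pi*i.
Summing the contributions at χ = -1 gives -(34/7)*pi*i.


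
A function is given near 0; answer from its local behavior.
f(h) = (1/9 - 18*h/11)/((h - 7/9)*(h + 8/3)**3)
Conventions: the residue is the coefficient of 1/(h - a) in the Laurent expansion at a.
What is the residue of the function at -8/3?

At the order-3 pole -8/3 set g(h) = (h - (-8/3))^3*f(h) = (1/9 - 18*h/11)/(h - 7/9).
Order-3 pole: residue = g''(a)/2; g''(-8/3) = 18630/327701, so the residue is 9315/327701.

The residue is 9315/327701.


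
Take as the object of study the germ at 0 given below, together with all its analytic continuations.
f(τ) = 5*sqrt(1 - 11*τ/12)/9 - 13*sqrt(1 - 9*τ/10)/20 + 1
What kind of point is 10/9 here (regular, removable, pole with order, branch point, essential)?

The point is an algebraic (square-root) branch point.

The term (-13/20)*sqrt(1 - τ/(10/9)) has argument 1 - 10/9/(10/9) = 0 at 10/9: a square-root (algebraic, two-sheeted) branch point; the remaining terms are analytic or single-valued there.


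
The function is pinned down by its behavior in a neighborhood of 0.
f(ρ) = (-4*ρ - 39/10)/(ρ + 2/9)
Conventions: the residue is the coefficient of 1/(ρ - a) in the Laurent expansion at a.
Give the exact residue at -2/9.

At the order-1 pole -2/9 set g(ρ) = (ρ - (-2/9))*f(ρ) = -4*ρ - 39/10.
Simple pole: residue = g(a) at a = -2/9, which is -271/90.

The residue is -271/90.


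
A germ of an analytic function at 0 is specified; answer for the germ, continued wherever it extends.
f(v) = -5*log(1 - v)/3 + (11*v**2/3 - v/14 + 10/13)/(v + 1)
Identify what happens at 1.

The point is a logarithmic branch point.

The term (-5/3)*log(1 - v/(1)) has argument 1 - 1/(1) = 0 at 1: a logarithmic (infinitely-sheeted) branch point; the remaining terms are analytic or single-valued there.


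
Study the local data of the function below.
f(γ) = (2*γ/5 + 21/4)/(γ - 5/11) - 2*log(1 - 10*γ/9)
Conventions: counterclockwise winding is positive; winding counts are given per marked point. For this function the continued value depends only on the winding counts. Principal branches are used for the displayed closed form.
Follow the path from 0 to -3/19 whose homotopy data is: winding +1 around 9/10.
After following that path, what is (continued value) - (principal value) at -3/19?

Continued minus principal equals -(4)*pi*i.

The rational part is single-valued and drops out of the difference; each branch term changes only by its own monodromy.
(-2)*log(1 - γ/(9/10)): each positive loop around 9/10 adds 2*pi*i to the log, so winding +1 contributes (-2)*(1)*2*pi*i = -(4)*pi*i.
Summing the contributions at γ = -3/19 gives -(4)*pi*i.


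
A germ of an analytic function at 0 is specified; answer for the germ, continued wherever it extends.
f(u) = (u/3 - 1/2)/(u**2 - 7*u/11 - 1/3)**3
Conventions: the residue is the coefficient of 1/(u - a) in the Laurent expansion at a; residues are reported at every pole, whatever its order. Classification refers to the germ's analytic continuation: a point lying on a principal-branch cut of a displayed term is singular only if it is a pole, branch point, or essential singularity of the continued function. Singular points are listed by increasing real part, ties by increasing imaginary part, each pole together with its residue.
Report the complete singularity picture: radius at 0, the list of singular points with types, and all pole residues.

Denominator factor (u**2 - 7*u/11 - 1/3)^3: discriminant 631/363, real irrational roots 7/22 + (1/66)*sqrt(1893) and 7/22 - (1/66)*sqrt(1893); poles of order 3, moduli 7/22 + (1/66)*sqrt(1893) and -7/22 + (1/66)*sqrt(1893).
The radius of convergence is the smallest modulus among the singular points: -7/22 + (1/66)*sqrt(1893).
The factor u**2 - 7*u/11 - 1/3 splits as (u - a)(u - a') with a = 7/22 - (1/66)*sqrt(1893), a' = 7/22 + (1/66)*sqrt(1893). At the order-3 pole a set g(u) = (u - a)^3*f(u) = [u/3 - 1/2] / (u - a')^3.
Order-3 pole: residue = g''(a)/2; g''(7/22 - (1/66)*sqrt(1893)) = (6851988/251239591)*sqrt(1893), so the residue is (3425994/251239591)*sqrt(1893).
The factor u**2 - 7*u/11 - 1/3 splits as (u - a)(u - a') with a = 7/22 + (1/66)*sqrt(1893), a' = 7/22 - (1/66)*sqrt(1893). At the order-3 pole a set g(u) = (u - a)^3*f(u) = [u/3 - 1/2] / (u - a')^3.
Order-3 pole: residue = g''(a)/2; g''(7/22 + (1/66)*sqrt(1893)) = -(6851988/251239591)*sqrt(1893), so the residue is -(3425994/251239591)*sqrt(1893).
List the singular points by increasing real part (a conjugate pair: the negative imaginary part first).

Radius of convergence at 0: -7/22 + (1/66)*sqrt(1893).
At 7/22 - (1/66)*sqrt(1893): a pole of order 3; residue (3425994/251239591)*sqrt(1893).
At 7/22 + (1/66)*sqrt(1893): a pole of order 3; residue -(3425994/251239591)*sqrt(1893).


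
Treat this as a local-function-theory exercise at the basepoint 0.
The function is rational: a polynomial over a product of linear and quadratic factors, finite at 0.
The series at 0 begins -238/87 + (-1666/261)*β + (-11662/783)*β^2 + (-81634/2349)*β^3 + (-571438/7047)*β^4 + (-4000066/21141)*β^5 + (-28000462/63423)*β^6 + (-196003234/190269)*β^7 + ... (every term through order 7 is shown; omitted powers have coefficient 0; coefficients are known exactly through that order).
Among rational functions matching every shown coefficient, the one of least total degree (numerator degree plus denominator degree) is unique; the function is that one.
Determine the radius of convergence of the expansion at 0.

No rational of total degree below 1 reproduces all 8 coefficients; solving the [0/1] Pade equations on them gives f(β) = 34/(29*(β - 3/7)), whose expansion matches every shown term.
Denominator factor (β - 3/7): pole of order 1 at 3/7, modulus 3/7.
The radius of convergence is the smallest modulus among the singular points: 3/7.

The radius of convergence is 3/7.


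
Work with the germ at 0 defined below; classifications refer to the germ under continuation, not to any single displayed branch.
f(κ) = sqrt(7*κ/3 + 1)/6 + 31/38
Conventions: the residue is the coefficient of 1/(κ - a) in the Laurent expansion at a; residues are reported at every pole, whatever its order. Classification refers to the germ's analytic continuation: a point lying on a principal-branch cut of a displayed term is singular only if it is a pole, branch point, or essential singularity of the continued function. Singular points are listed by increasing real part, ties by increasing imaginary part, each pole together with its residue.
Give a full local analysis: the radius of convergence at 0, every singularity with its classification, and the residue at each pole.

Branch term (1/6)*sqrt(1 - κ/(-3/7)): its argument vanishes at κ = -3/7, a square-root branch point, modulus 3/7.
The radius of convergence is the smallest modulus among the singular points: 3/7.

Radius of convergence at 0: 3/7.
At -3/7: an algebraic (square-root) branch point.


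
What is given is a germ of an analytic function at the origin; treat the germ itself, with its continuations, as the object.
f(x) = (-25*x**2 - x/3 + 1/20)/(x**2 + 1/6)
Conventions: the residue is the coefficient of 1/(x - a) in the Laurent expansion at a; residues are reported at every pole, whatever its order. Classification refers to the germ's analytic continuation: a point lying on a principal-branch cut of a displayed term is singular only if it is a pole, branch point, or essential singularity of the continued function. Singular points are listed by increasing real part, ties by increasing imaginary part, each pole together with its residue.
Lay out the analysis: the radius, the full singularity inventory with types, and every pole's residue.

Radius of convergence at 0: (1/6)*sqrt(6).
At -((1/6)*sqrt(6))*i: a pole of order 1; residue (-1/6) + ((253/120)*sqrt(6))*i.
At ((1/6)*sqrt(6))*i: a pole of order 1; residue (-1/6) - ((253/120)*sqrt(6))*i.

Denominator factor (x**2 + 1/6): discriminant -2/3, complex-conjugate roots ((1/6)*sqrt(6))*i and -((1/6)*sqrt(6))*i; poles of order 1, moduli (1/6)*sqrt(6) and (1/6)*sqrt(6).
The radius of convergence is the smallest modulus among the singular points: (1/6)*sqrt(6).
The factor x**2 + 1/6 splits as (x - a)(x - a') with a = -((1/6)*sqrt(6))*i, a' = ((1/6)*sqrt(6))*i. At the order-1 pole a set g(x) = (x - a)*f(x) = [-25*x**2 - x/3 + 1/20] / (x - a').
Simple pole: residue = g(a) at a = -((1/6)*sqrt(6))*i, which is (-1/6) + ((253/120)*sqrt(6))*i.
The factor x**2 + 1/6 splits as (x - a)(x - a') with a = ((1/6)*sqrt(6))*i, a' = -((1/6)*sqrt(6))*i. At the order-1 pole a set g(x) = (x - a)*f(x) = [-25*x**2 - x/3 + 1/20] / (x - a').
Simple pole: residue = g(a) at a = ((1/6)*sqrt(6))*i, which is (-1/6) - ((253/120)*sqrt(6))*i.
List the singular points by increasing real part (a conjugate pair: the negative imaginary part first).


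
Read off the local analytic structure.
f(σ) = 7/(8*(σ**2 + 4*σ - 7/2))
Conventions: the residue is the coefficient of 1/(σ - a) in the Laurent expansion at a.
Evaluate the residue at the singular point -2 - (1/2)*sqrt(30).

The residue is -(7/240)*sqrt(30).

The factor σ**2 + 4*σ - 7/2 splits as (σ - a)(σ - a') with a = -2 - (1/2)*sqrt(30), a' = -2 + (1/2)*sqrt(30). At the order-1 pole a set g(σ) = (σ - a)*f(σ) = [7/8] / (σ - a').
Simple pole: residue = g(a) at a = -2 - (1/2)*sqrt(30), which is -(7/240)*sqrt(30).


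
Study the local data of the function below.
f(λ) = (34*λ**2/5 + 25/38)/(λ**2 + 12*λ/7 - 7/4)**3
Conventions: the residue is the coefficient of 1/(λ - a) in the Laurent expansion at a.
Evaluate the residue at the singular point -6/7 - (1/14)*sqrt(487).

The factor λ**2 + 12*λ/7 - 7/4 splits as (λ - a)(λ - a') with a = -6/7 - (1/14)*sqrt(487), a' = -6/7 + (1/14)*sqrt(487). At the order-3 pole a set g(λ) = (λ - a)^3*f(λ) = [34*λ**2/5 + 25/38] / (λ - a')^3.
Order-3 pole: residue = g''(a)/2; g''(-6/7 - (1/14)*sqrt(487)) = -(83692/2194524757)*sqrt(487), so the residue is -(41846/2194524757)*sqrt(487).

The residue is -(41846/2194524757)*sqrt(487).


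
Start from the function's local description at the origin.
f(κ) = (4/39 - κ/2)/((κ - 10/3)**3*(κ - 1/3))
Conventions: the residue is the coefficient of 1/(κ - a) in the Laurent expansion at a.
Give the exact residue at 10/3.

At the order-3 pole 10/3 set g(κ) = (κ - (10/3))^3*f(κ) = (4/39 - κ/2)/(κ - 1/3).
Order-3 pole: residue = g''(a)/2; g''(10/3) = -5/1053, so the residue is -5/2106.

The residue is -5/2106.


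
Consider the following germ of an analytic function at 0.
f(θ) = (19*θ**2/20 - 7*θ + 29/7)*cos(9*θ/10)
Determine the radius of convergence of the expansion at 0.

The factor cos(9*θ/10) is entire and contributes no finite singular point.
The polynomial part has no poles.
No finite singular points: the Taylor series at 0 converges everywhere.

The radius of convergence is infinite.


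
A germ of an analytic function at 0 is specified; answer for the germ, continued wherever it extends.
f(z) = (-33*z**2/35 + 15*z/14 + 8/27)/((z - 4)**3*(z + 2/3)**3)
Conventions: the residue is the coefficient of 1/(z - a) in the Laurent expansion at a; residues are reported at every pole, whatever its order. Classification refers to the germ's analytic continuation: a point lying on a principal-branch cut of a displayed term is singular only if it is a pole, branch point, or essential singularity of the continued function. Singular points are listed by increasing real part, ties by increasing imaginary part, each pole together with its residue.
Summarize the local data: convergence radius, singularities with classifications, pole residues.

Denominator factor (z + 2/3)^3: pole of order 3 at -2/3, modulus 2/3.
Denominator factor (z - 4)^3: pole of order 3 at 4, modulus 4.
The radius of convergence is the smallest modulus among the singular points: 2/3.
At the order-3 pole -2/3 set g(z) = (z - (-2/3))^3*f(z) = (-33*z**2/35 + 15*z/14 + 8/27)/(z - 4)**3.
Order-3 pole: residue = g''(a)/2; g''(-2/3) = -8559/1344560, so the residue is -8559/2689120.
At the order-3 pole 4 set g(z) = (z - (4))^3*f(z) = (-33*z**2/35 + 15*z/14 + 8/27)/(z + 2/3)**3.
Order-3 pole: residue = g''(a)/2; g''(4) = 8559/1344560, so the residue is 8559/2689120.
List the singular points by increasing real part (a conjugate pair: the negative imaginary part first).

Radius of convergence at 0: 2/3.
At -2/3: a pole of order 3; residue -8559/2689120.
At 4: a pole of order 3; residue 8559/2689120.


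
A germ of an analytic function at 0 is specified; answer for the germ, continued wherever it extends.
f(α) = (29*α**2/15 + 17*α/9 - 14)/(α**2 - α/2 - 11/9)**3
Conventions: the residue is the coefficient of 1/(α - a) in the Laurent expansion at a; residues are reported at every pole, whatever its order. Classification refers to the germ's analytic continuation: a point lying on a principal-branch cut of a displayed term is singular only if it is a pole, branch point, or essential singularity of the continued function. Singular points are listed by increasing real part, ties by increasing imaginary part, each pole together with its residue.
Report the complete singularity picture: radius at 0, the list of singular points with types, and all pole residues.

Denominator factor (α**2 - α/2 - 11/9)^3: discriminant 185/36, real irrational roots 1/4 + (1/12)*sqrt(185) and 1/4 - (1/12)*sqrt(185); poles of order 3, moduli 1/4 + (1/12)*sqrt(185) and -1/4 + (1/12)*sqrt(185).
The radius of convergence is the smallest modulus among the singular points: -1/4 + (1/12)*sqrt(185).
The factor α**2 - α/2 - 11/9 splits as (α - a)(α - a') with a = 1/4 - (1/12)*sqrt(185), a' = 1/4 + (1/12)*sqrt(185). At the order-3 pole a set g(α) = (α - a)^3*f(α) = [29*α**2/15 + 17*α/9 - 14] / (α - a')^3.
Order-3 pole: residue = g''(a)/2; g''(1/4 - (1/12)*sqrt(185)) = (6641424/31658125)*sqrt(185), so the residue is (3320712/31658125)*sqrt(185).
The factor α**2 - α/2 - 11/9 splits as (α - a)(α - a') with a = 1/4 + (1/12)*sqrt(185), a' = 1/4 - (1/12)*sqrt(185). At the order-3 pole a set g(α) = (α - a)^3*f(α) = [29*α**2/15 + 17*α/9 - 14] / (α - a')^3.
Order-3 pole: residue = g''(a)/2; g''(1/4 + (1/12)*sqrt(185)) = -(6641424/31658125)*sqrt(185), so the residue is -(3320712/31658125)*sqrt(185).
List the singular points by increasing real part (a conjugate pair: the negative imaginary part first).

Radius of convergence at 0: -1/4 + (1/12)*sqrt(185).
At 1/4 - (1/12)*sqrt(185): a pole of order 3; residue (3320712/31658125)*sqrt(185).
At 1/4 + (1/12)*sqrt(185): a pole of order 3; residue -(3320712/31658125)*sqrt(185).


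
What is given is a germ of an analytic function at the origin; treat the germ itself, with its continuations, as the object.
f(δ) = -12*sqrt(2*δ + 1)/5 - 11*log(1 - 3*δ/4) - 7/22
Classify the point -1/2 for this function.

The term (-12/5)*sqrt(1 - δ/(-1/2)) has argument 1 - -1/2/(-1/2) = 0 at -1/2: a square-root (algebraic, two-sheeted) branch point; the remaining terms are analytic or single-valued there.

The point is an algebraic (square-root) branch point.


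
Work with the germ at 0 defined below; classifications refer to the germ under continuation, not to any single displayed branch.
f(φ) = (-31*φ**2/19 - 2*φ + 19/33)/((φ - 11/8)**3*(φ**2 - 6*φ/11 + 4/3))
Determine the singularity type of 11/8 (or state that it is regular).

The denominator factor φ - 11/8 vanishes at 11/8 and appears to the power 3; the numerator there equals -211031/40128, nonzero, and no other factor vanishes.
Hence a pole whose order is the multiplicity, 3.

The point is a pole of order 3.


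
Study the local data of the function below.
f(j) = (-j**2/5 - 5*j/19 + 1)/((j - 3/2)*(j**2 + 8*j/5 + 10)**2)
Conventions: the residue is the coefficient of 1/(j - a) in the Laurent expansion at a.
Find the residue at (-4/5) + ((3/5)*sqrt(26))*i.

The residue is (-590/1631131) + ((15586865/19847602008)*sqrt(26))*i.


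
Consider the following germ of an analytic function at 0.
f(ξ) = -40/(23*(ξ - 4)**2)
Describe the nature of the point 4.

The denominator factor ξ - 4 vanishes at 4 and appears to the power 2; the numerator there equals -40/23, nonzero, and no other factor vanishes.
Hence a pole whose order is the multiplicity, 2.

The point is a pole of order 2.


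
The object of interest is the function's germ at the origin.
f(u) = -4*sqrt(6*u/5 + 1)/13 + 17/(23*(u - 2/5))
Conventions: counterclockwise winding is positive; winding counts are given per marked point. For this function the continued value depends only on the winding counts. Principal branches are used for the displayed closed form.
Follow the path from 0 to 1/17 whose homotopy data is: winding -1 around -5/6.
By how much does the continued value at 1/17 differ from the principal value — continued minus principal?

The rational part is single-valued and drops out of the difference; each branch term changes only by its own monodromy.
(-4/13)*sqrt(1 - u/(-5/6)): winding -1 is odd, the square root flips sign, contributing -2*(-4/13)*sqrt(1 - (1/17)/(-5/6)) = -2*(-4/13)*sqrt(91/85) = (8/1105)*sqrt(7735).
Summing the contributions at u = 1/17 gives (8/1105)*sqrt(7735).

Continued minus principal equals (8/1105)*sqrt(7735).


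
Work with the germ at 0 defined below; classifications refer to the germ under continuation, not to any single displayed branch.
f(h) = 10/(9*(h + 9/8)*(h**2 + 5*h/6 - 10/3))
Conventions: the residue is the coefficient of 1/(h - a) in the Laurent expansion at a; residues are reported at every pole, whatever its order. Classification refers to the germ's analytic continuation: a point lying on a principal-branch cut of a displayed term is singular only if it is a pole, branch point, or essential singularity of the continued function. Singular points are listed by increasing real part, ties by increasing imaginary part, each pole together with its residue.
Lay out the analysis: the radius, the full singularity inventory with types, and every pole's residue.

Radius of convergence at 0: 9/8.
At -5/12 - (1/12)*sqrt(505): a pole of order 1; residue 320/1731 + (544/174831)*sqrt(505).
At -9/8: a pole of order 1; residue -640/1731.
At -5/12 + (1/12)*sqrt(505): a pole of order 1; residue 320/1731 - (544/174831)*sqrt(505).

Denominator factor (h + 9/8): pole of order 1 at -9/8, modulus 9/8.
Denominator factor (h**2 + 5*h/6 - 10/3): discriminant 505/36, real irrational roots -5/12 + (1/12)*sqrt(505) and -5/12 - (1/12)*sqrt(505); poles of order 1, moduli -5/12 + (1/12)*sqrt(505) and 5/12 + (1/12)*sqrt(505).
The radius of convergence is the smallest modulus among the singular points: 9/8.
The factor h**2 + 5*h/6 - 10/3 splits as (h - a)(h - a') with a = -5/12 - (1/12)*sqrt(505), a' = -5/12 + (1/12)*sqrt(505). At the order-1 pole a set g(h) = (h - a)*f(h) = [10/(9*(h + 9/8))] / (h - a').
Simple pole: residue = g(a) at a = -5/12 - (1/12)*sqrt(505), which is 320/1731 + (544/174831)*sqrt(505).
At the order-1 pole -9/8 set g(h) = (h - (-9/8))*f(h) = 10/(9*(h**2 + 5*h/6 - 10/3)).
Simple pole: residue = g(a) at a = -9/8, which is -640/1731.
The factor h**2 + 5*h/6 - 10/3 splits as (h - a)(h - a') with a = -5/12 + (1/12)*sqrt(505), a' = -5/12 - (1/12)*sqrt(505). At the order-1 pole a set g(h) = (h - a)*f(h) = [10/(9*(h + 9/8))] / (h - a').
Simple pole: residue = g(a) at a = -5/12 + (1/12)*sqrt(505), which is 320/1731 - (544/174831)*sqrt(505).
List the singular points by increasing real part (a conjugate pair: the negative imaginary part first).


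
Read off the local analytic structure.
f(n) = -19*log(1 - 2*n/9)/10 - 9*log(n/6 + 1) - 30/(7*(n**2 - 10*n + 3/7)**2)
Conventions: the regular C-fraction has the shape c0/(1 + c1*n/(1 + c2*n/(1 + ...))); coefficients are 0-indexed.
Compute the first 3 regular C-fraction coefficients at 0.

The regular C-fraction coefficients are [-70/3, -32699/700, 3660950851/309005550].

Taylor coefficients (expand at 0): a_0 = -70/3, a_1 = -32699/30, a_2 = -123126643/3240.
c0 = a_0 = -70/3. Peel one level at a time: if S = 1 + c*n/S' with S'(0) = 1, then c is the n-coefficient of S and S' = c*n/(S - 1).
S_1 = c0/f = 1 + (-32699/700)*n + (3660950851/6615000)*n^2 + ...; c1 = -32699/700.
S_2 = c1*n/(S_1 - 1) = 1 + (3660950851/309005550)*n + ...; c2 = 3660950851/309005550.


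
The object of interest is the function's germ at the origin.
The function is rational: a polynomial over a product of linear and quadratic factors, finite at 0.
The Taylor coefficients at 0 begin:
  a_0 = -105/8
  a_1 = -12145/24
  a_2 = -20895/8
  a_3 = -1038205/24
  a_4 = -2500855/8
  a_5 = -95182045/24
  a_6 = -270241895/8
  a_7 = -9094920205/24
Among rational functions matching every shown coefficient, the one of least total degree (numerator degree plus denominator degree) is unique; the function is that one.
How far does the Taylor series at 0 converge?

The radius of convergence is 1/10.

No rational of total degree below 4 reproduces all 8 coefficients; solving the [2/2] Pade equations on them gives f(ρ) = (5*ρ**2/2 + 20*ρ/3 + 3/16)/((ρ - 1/10)*(ρ + 1/7)), whose expansion matches every shown term.
Denominator factor (ρ - 1/10): pole of order 1 at 1/10, modulus 1/10.
Denominator factor (ρ + 1/7): pole of order 1 at -1/7, modulus 1/7.
The radius of convergence is the smallest modulus among the singular points: 1/10.


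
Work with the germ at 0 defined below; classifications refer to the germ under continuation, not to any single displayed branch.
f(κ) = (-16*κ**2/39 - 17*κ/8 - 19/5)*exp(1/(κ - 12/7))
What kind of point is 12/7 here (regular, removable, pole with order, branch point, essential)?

The exponent 1/(κ - (12/7)) has a pole at 12/7, so exp(1/(κ - (12/7))) takes every nonzero value near it: an essential singularity (not a pole of any order).

The point is an essential singularity.


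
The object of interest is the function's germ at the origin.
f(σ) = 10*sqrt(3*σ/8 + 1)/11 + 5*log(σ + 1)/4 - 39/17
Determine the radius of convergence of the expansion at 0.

Branch term (10/11)*sqrt(1 - σ/(-8/3)): its argument vanishes at σ = -8/3, a square-root branch point, modulus 8/3.
Branch term (5/4)*log(1 - σ/(-1)): its argument vanishes at σ = -1, a logarithmic branch point, modulus 1.
The radius of convergence is the smallest modulus among the singular points: 1.

The radius of convergence is 1.


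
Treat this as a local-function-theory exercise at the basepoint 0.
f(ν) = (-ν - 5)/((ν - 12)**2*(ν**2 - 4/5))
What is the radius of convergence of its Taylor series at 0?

The radius of convergence is (2/5)*sqrt(5).

Denominator factor (ν - 12)^2: pole of order 2 at 12, modulus 12.
Denominator factor (ν**2 - 4/5): discriminant 16/5, real irrational roots (2/5)*sqrt(5) and -(2/5)*sqrt(5); poles of order 1, moduli (2/5)*sqrt(5) and (2/5)*sqrt(5).
The radius of convergence is the smallest modulus among the singular points: (2/5)*sqrt(5).


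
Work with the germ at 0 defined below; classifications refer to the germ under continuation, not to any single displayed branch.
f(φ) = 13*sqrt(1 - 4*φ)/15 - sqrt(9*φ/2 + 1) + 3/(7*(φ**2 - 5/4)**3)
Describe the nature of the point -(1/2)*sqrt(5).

The point is a pole of order 3.

The denominator factor φ**2 - 5/4 vanishes at -(1/2)*sqrt(5) and appears to the power 3; the numerator there equals 3/7, nonzero, and no other factor vanishes.
The branch terms are analytic at this point.
Hence a pole whose order is the multiplicity, 3.


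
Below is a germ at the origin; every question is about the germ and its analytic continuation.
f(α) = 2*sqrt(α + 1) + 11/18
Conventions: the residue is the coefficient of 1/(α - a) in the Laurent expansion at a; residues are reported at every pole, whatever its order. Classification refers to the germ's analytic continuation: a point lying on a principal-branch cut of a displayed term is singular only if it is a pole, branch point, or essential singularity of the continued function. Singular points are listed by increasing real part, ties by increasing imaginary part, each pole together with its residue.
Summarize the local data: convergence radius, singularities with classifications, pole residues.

Branch term (2)*sqrt(1 - α/(-1)): its argument vanishes at α = -1, a square-root branch point, modulus 1.
The radius of convergence is the smallest modulus among the singular points: 1.

Radius of convergence at 0: 1.
At -1: an algebraic (square-root) branch point.


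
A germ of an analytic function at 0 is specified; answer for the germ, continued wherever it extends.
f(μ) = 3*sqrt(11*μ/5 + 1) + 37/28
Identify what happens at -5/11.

The point is an algebraic (square-root) branch point.

The term (3)*sqrt(1 - μ/(-5/11)) has argument 1 - -5/11/(-5/11) = 0 at -5/11: a square-root (algebraic, two-sheeted) branch point; the remaining terms are analytic or single-valued there.


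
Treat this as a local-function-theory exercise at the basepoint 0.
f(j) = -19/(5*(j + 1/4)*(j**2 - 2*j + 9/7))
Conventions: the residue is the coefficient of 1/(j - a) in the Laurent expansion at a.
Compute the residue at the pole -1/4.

At the order-1 pole -1/4 set g(j) = (j - (-1/4))*f(j) = -19/(5*(j**2 - 2*j + 9/7)).
Simple pole: residue = g(a) at a = -1/4, which is -2128/1035.

The residue is -2128/1035.


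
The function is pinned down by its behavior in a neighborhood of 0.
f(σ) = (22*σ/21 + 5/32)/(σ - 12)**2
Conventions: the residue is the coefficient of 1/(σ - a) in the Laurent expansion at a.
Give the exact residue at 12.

The residue is 22/21.

At the order-2 pole 12 set g(σ) = (σ - (12))^2*f(σ) = 22*σ/21 + 5/32.
Order-2 pole: residue = g'(a); g'(12) = 22/21, so the residue is 22/21.


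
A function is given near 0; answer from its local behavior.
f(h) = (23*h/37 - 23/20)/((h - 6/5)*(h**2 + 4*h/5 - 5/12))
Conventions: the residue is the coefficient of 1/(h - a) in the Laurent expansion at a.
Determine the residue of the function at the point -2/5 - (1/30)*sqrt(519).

The residue is 897/8806 - (20861/761719)*sqrt(519).

The factor h**2 + 4*h/5 - 5/12 splits as (h - a)(h - a') with a = -2/5 - (1/30)*sqrt(519), a' = -2/5 + (1/30)*sqrt(519). At the order-1 pole a set g(h) = (h - a)*f(h) = [(23*h/37 - 23/20)/(h - 6/5)] / (h - a').
Simple pole: residue = g(a) at a = -2/5 - (1/30)*sqrt(519), which is 897/8806 - (20861/761719)*sqrt(519).


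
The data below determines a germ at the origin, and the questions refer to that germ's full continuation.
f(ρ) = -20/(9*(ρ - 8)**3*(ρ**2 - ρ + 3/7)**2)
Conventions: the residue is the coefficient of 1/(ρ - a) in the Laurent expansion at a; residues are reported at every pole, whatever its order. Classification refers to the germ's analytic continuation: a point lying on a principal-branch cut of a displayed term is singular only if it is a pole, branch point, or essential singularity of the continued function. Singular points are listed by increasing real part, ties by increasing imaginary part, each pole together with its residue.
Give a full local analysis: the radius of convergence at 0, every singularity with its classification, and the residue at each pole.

Radius of convergence at 0: (1/7)*sqrt(21).
At (1/2) - ((1/14)*sqrt(35))*i: a pole of order 2; residue (539882/8763768225) + ((585158/194750405)*sqrt(35))*i.
At (1/2) + ((1/14)*sqrt(35))*i: a pole of order 2; residue (539882/8763768225) - ((585158/194750405)*sqrt(35))*i.
At 8: a pole of order 3; residue -1079764/8763768225.

Denominator factor (ρ - 8)^3: pole of order 3 at 8, modulus 8.
Denominator factor (ρ**2 - ρ + 3/7)^2: discriminant -5/7, complex-conjugate roots (1/2) + ((1/14)*sqrt(35))*i and (1/2) - ((1/14)*sqrt(35))*i; poles of order 2, moduli (1/7)*sqrt(21) and (1/7)*sqrt(21).
The radius of convergence is the smallest modulus among the singular points: (1/7)*sqrt(21).
The factor ρ**2 - ρ + 3/7 splits as (ρ - a)(ρ - a') with a = (1/2) - ((1/14)*sqrt(35))*i, a' = (1/2) + ((1/14)*sqrt(35))*i. At the order-2 pole a set g(ρ) = (ρ - a)^2*f(ρ) = [-20/(9*(ρ - 8)**3)] / (ρ - a')^2.
Order-2 pole: residue = g'(a); g'((1/2) - ((1/14)*sqrt(35))*i) = (539882/8763768225) + ((585158/194750405)*sqrt(35))*i, so the residue is (539882/8763768225) + ((585158/194750405)*sqrt(35))*i.
The factor ρ**2 - ρ + 3/7 splits as (ρ - a)(ρ - a') with a = (1/2) + ((1/14)*sqrt(35))*i, a' = (1/2) - ((1/14)*sqrt(35))*i. At the order-2 pole a set g(ρ) = (ρ - a)^2*f(ρ) = [-20/(9*(ρ - 8)**3)] / (ρ - a')^2.
Order-2 pole: residue = g'(a); g'((1/2) + ((1/14)*sqrt(35))*i) = (539882/8763768225) - ((585158/194750405)*sqrt(35))*i, so the residue is (539882/8763768225) - ((585158/194750405)*sqrt(35))*i.
At the order-3 pole 8 set g(ρ) = (ρ - (8))^3*f(ρ) = -20/(9*(ρ**2 - ρ + 3/7)**2).
Order-3 pole: residue = g''(a)/2; g''(8) = -2159528/8763768225, so the residue is -1079764/8763768225.
List the singular points by increasing real part (a conjugate pair: the negative imaginary part first).


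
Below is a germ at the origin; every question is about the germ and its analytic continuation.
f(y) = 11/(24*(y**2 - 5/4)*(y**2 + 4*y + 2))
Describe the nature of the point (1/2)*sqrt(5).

The denominator factor y**2 - 5/4 vanishes at (1/2)*sqrt(5) and appears to the power 1; the numerator there equals 11/24, nonzero, and no other factor vanishes.
Hence a pole whose order is the multiplicity, 1.

The point is a pole of order 1.


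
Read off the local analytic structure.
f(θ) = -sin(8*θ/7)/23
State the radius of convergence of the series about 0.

The radius of convergence is infinite.

The factor sin(8*θ/7) is entire and contributes no finite singular point.
The polynomial part has no poles.
No finite singular points: the Taylor series at 0 converges everywhere.


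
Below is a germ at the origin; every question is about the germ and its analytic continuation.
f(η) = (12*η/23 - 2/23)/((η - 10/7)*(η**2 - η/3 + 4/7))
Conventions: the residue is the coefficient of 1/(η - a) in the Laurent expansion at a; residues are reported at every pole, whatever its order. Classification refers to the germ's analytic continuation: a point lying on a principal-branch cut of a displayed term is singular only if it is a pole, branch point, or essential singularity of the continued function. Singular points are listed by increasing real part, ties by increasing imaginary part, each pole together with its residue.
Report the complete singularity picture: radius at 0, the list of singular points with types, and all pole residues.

Denominator factor (η**2 - η/3 + 4/7): discriminant -137/63, complex-conjugate roots (1/6) + ((1/42)*sqrt(959))*i and (1/6) - ((1/42)*sqrt(959))*i; poles of order 1, moduli (2/7)*sqrt(7) and (2/7)*sqrt(7).
Denominator factor (η - 10/7): pole of order 1 at 10/7, modulus 10/7.
The radius of convergence is the smallest modulus among the singular points: (2/7)*sqrt(7).
The factor η**2 - η/3 + 4/7 splits as (η - a)(η - a') with a = (1/6) - ((1/42)*sqrt(959))*i, a' = (1/6) + ((1/42)*sqrt(959))*i. At the order-1 pole a set g(η) = (η - a)*f(η) = [(12*η/23 - 2/23)/(η - 10/7)] / (η - a').
Simple pole: residue = g(a) at a = (1/6) - ((1/42)*sqrt(959))*i, which is (-1113/7222) + ((21/7222)*sqrt(959))*i.
The factor η**2 - η/3 + 4/7 splits as (η - a)(η - a') with a = (1/6) + ((1/42)*sqrt(959))*i, a' = (1/6) - ((1/42)*sqrt(959))*i. At the order-1 pole a set g(η) = (η - a)*f(η) = [(12*η/23 - 2/23)/(η - 10/7)] / (η - a').
Simple pole: residue = g(a) at a = (1/6) + ((1/42)*sqrt(959))*i, which is (-1113/7222) - ((21/7222)*sqrt(959))*i.
At the order-1 pole 10/7 set g(η) = (η - (10/7))*f(η) = (12*η/23 - 2/23)/(η**2 - η/3 + 4/7).
Simple pole: residue = g(a) at a = 10/7, which is 1113/3611.
List the singular points by increasing real part (a conjugate pair: the negative imaginary part first).

Radius of convergence at 0: (2/7)*sqrt(7).
At (1/6) - ((1/42)*sqrt(959))*i: a pole of order 1; residue (-1113/7222) + ((21/7222)*sqrt(959))*i.
At (1/6) + ((1/42)*sqrt(959))*i: a pole of order 1; residue (-1113/7222) - ((21/7222)*sqrt(959))*i.
At 10/7: a pole of order 1; residue 1113/3611.
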